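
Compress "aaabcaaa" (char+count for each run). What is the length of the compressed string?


Input: aaabcaaa
Runs:
  'a' x 3 => "a3"
  'b' x 1 => "b1"
  'c' x 1 => "c1"
  'a' x 3 => "a3"
Compressed: "a3b1c1a3"
Compressed length: 8

8


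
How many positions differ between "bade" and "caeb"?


Comparing "bade" and "caeb" position by position:
  Position 0: 'b' vs 'c' => DIFFER
  Position 1: 'a' vs 'a' => same
  Position 2: 'd' vs 'e' => DIFFER
  Position 3: 'e' vs 'b' => DIFFER
Positions that differ: 3

3


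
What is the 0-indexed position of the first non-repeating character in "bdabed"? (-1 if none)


Input: bdabed
Character frequencies:
  'a': 1
  'b': 2
  'd': 2
  'e': 1
Scanning left to right for freq == 1:
  Position 0 ('b'): freq=2, skip
  Position 1 ('d'): freq=2, skip
  Position 2 ('a'): unique! => answer = 2

2


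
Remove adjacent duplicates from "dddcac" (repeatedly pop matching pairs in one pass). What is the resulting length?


Input: dddcac
Stack-based adjacent duplicate removal:
  Read 'd': push. Stack: d
  Read 'd': matches stack top 'd' => pop. Stack: (empty)
  Read 'd': push. Stack: d
  Read 'c': push. Stack: dc
  Read 'a': push. Stack: dca
  Read 'c': push. Stack: dcac
Final stack: "dcac" (length 4)

4


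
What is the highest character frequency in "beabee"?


Input: beabee
Character counts:
  'a': 1
  'b': 2
  'e': 3
Maximum frequency: 3

3


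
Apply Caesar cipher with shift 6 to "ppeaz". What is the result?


Caesar cipher: shift "ppeaz" by 6
  'p' (pos 15) + 6 = pos 21 = 'v'
  'p' (pos 15) + 6 = pos 21 = 'v'
  'e' (pos 4) + 6 = pos 10 = 'k'
  'a' (pos 0) + 6 = pos 6 = 'g'
  'z' (pos 25) + 6 = pos 5 = 'f'
Result: vvkgf

vvkgf


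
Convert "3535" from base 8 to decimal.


Input: "3535" in base 8
Positional expansion:
  Digit '3' (value 3) x 8^3 = 1536
  Digit '5' (value 5) x 8^2 = 320
  Digit '3' (value 3) x 8^1 = 24
  Digit '5' (value 5) x 8^0 = 5
Sum = 1885

1885


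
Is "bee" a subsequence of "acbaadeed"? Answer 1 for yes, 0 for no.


Check if "bee" is a subsequence of "acbaadeed"
Greedy scan:
  Position 0 ('a'): no match needed
  Position 1 ('c'): no match needed
  Position 2 ('b'): matches sub[0] = 'b'
  Position 3 ('a'): no match needed
  Position 4 ('a'): no match needed
  Position 5 ('d'): no match needed
  Position 6 ('e'): matches sub[1] = 'e'
  Position 7 ('e'): matches sub[2] = 'e'
  Position 8 ('d'): no match needed
All 3 characters matched => is a subsequence

1


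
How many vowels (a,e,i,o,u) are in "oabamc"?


Input: oabamc
Checking each character:
  'o' at position 0: vowel (running total: 1)
  'a' at position 1: vowel (running total: 2)
  'b' at position 2: consonant
  'a' at position 3: vowel (running total: 3)
  'm' at position 4: consonant
  'c' at position 5: consonant
Total vowels: 3

3


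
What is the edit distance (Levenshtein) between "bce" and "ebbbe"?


Computing edit distance: "bce" -> "ebbbe"
DP table:
           e    b    b    b    e
      0    1    2    3    4    5
  b   1    1    1    2    3    4
  c   2    2    2    2    3    4
  e   3    2    3    3    3    3
Edit distance = dp[3][5] = 3

3


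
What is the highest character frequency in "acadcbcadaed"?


Input: acadcbcadaed
Character counts:
  'a': 4
  'b': 1
  'c': 3
  'd': 3
  'e': 1
Maximum frequency: 4

4


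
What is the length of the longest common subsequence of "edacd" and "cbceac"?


LCS of "edacd" and "cbceac"
DP table:
           c    b    c    e    a    c
      0    0    0    0    0    0    0
  e   0    0    0    0    1    1    1
  d   0    0    0    0    1    1    1
  a   0    0    0    0    1    2    2
  c   0    1    1    1    1    2    3
  d   0    1    1    1    1    2    3
LCS length = dp[5][6] = 3

3


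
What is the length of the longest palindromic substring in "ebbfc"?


Input: "ebbfc"
Checking substrings for palindromes:
  [1:3] "bb" (len 2) => palindrome
Longest palindromic substring: "bb" with length 2

2


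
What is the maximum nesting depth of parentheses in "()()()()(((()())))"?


Input: "()()()()(((()())))"
Tracking depth:
  Position 0 '(': depth becomes 1
  Position 1 ')': depth becomes 0
  Position 2 '(': depth becomes 1
  Position 3 ')': depth becomes 0
  Position 4 '(': depth becomes 1
  Position 5 ')': depth becomes 0
  Position 6 '(': depth becomes 1
  Position 7 ')': depth becomes 0
  Position 8 '(': depth becomes 1
  Position 9 '(': depth becomes 2
  Position 10 '(': depth becomes 3
  Position 11 '(': depth becomes 4
  Position 12 ')': depth becomes 3
  Position 13 '(': depth becomes 4
  Position 14 ')': depth becomes 3
  Position 15 ')': depth becomes 2
  Position 16 ')': depth becomes 1
  Position 17 ')': depth becomes 0
Maximum depth reached: 4

4


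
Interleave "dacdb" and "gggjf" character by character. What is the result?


Interleaving "dacdb" and "gggjf":
  Position 0: 'd' from first, 'g' from second => "dg"
  Position 1: 'a' from first, 'g' from second => "ag"
  Position 2: 'c' from first, 'g' from second => "cg"
  Position 3: 'd' from first, 'j' from second => "dj"
  Position 4: 'b' from first, 'f' from second => "bf"
Result: dgagcgdjbf

dgagcgdjbf


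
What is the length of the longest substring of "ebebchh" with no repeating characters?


Input: "ebebchh"
Sliding window (track last position of each char):
  Position 0 ('e'): window [0,0] length 1 -- new best
  Position 1 ('b'): window [0,1] length 2 -- new best
  Position 2 ('e'): repeat (last at 0), move window start to 1
  Position 2 ('e'): window [1,2] length 2
  Position 3 ('b'): repeat (last at 1), move window start to 2
  Position 3 ('b'): window [2,3] length 2
  Position 4 ('c'): window [2,4] length 3 -- new best
  Position 5 ('h'): window [2,5] length 4 -- new best
  Position 6 ('h'): repeat (last at 5), move window start to 6
  Position 6 ('h'): window [6,6] length 1
Longest substring with no repeats: "ebch" with length 4

4


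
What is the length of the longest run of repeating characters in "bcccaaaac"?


Input: "bcccaaaac"
Scanning for longest run:
  Position 1 ('c'): new char, reset run to 1
  Position 2 ('c'): continues run of 'c', length=2
  Position 3 ('c'): continues run of 'c', length=3
  Position 4 ('a'): new char, reset run to 1
  Position 5 ('a'): continues run of 'a', length=2
  Position 6 ('a'): continues run of 'a', length=3
  Position 7 ('a'): continues run of 'a', length=4
  Position 8 ('c'): new char, reset run to 1
Longest run: 'a' with length 4

4


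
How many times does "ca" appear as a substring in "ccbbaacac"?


Searching for "ca" in "ccbbaacac"
Scanning each position:
  Position 0: "cc" => no
  Position 1: "cb" => no
  Position 2: "bb" => no
  Position 3: "ba" => no
  Position 4: "aa" => no
  Position 5: "ac" => no
  Position 6: "ca" => MATCH
  Position 7: "ac" => no
Total occurrences: 1

1


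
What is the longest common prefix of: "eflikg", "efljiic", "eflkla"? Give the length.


Words: eflikg, efljiic, eflkla
  Position 0: all 'e' => match
  Position 1: all 'f' => match
  Position 2: all 'l' => match
  Position 3: ('i', 'j', 'k') => mismatch, stop
LCP = "efl" (length 3)

3


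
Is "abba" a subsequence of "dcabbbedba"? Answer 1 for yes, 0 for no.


Check if "abba" is a subsequence of "dcabbbedba"
Greedy scan:
  Position 0 ('d'): no match needed
  Position 1 ('c'): no match needed
  Position 2 ('a'): matches sub[0] = 'a'
  Position 3 ('b'): matches sub[1] = 'b'
  Position 4 ('b'): matches sub[2] = 'b'
  Position 5 ('b'): no match needed
  Position 6 ('e'): no match needed
  Position 7 ('d'): no match needed
  Position 8 ('b'): no match needed
  Position 9 ('a'): matches sub[3] = 'a'
All 4 characters matched => is a subsequence

1


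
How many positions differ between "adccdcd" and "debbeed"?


Comparing "adccdcd" and "debbeed" position by position:
  Position 0: 'a' vs 'd' => DIFFER
  Position 1: 'd' vs 'e' => DIFFER
  Position 2: 'c' vs 'b' => DIFFER
  Position 3: 'c' vs 'b' => DIFFER
  Position 4: 'd' vs 'e' => DIFFER
  Position 5: 'c' vs 'e' => DIFFER
  Position 6: 'd' vs 'd' => same
Positions that differ: 6

6


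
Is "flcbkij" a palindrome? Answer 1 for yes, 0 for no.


Input: flcbkij
Reversed: jikbclf
  Compare pos 0 ('f') with pos 6 ('j'): MISMATCH
  Compare pos 1 ('l') with pos 5 ('i'): MISMATCH
  Compare pos 2 ('c') with pos 4 ('k'): MISMATCH
Result: not a palindrome

0


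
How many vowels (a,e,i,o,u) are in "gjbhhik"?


Input: gjbhhik
Checking each character:
  'g' at position 0: consonant
  'j' at position 1: consonant
  'b' at position 2: consonant
  'h' at position 3: consonant
  'h' at position 4: consonant
  'i' at position 5: vowel (running total: 1)
  'k' at position 6: consonant
Total vowels: 1

1


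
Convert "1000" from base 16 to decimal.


Input: "1000" in base 16
Positional expansion:
  Digit '1' (value 1) x 16^3 = 4096
  Digit '0' (value 0) x 16^2 = 0
  Digit '0' (value 0) x 16^1 = 0
  Digit '0' (value 0) x 16^0 = 0
Sum = 4096

4096


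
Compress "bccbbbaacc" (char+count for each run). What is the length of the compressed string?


Input: bccbbbaacc
Runs:
  'b' x 1 => "b1"
  'c' x 2 => "c2"
  'b' x 3 => "b3"
  'a' x 2 => "a2"
  'c' x 2 => "c2"
Compressed: "b1c2b3a2c2"
Compressed length: 10

10


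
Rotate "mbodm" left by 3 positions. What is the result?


Input: "mbodm", rotate left by 3
First 3 characters: "mbo"
Remaining characters: "dm"
Concatenate remaining + first: "dm" + "mbo" = "dmmbo"

dmmbo


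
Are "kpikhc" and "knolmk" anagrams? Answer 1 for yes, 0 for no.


Strings: "kpikhc", "knolmk"
Sorted first:  chikkp
Sorted second: kklmno
Differ at position 0: 'c' vs 'k' => not anagrams

0


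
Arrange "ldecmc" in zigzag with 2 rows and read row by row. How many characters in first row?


Zigzag "ldecmc" into 2 rows:
Placing characters:
  'l' => row 0
  'd' => row 1
  'e' => row 0
  'c' => row 1
  'm' => row 0
  'c' => row 1
Rows:
  Row 0: "lem"
  Row 1: "dcc"
First row length: 3

3


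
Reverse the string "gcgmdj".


Input: gcgmdj
Reading characters right to left:
  Position 5: 'j'
  Position 4: 'd'
  Position 3: 'm'
  Position 2: 'g'
  Position 1: 'c'
  Position 0: 'g'
Reversed: jdmgcg

jdmgcg


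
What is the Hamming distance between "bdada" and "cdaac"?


Comparing "bdada" and "cdaac" position by position:
  Position 0: 'b' vs 'c' => differ
  Position 1: 'd' vs 'd' => same
  Position 2: 'a' vs 'a' => same
  Position 3: 'd' vs 'a' => differ
  Position 4: 'a' vs 'c' => differ
Total differences (Hamming distance): 3

3


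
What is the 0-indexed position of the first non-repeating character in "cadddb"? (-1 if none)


Input: cadddb
Character frequencies:
  'a': 1
  'b': 1
  'c': 1
  'd': 3
Scanning left to right for freq == 1:
  Position 0 ('c'): unique! => answer = 0

0


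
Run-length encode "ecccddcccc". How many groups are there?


Input: ecccddcccc
Scanning for consecutive runs:
  Group 1: 'e' x 1 (positions 0-0)
  Group 2: 'c' x 3 (positions 1-3)
  Group 3: 'd' x 2 (positions 4-5)
  Group 4: 'c' x 4 (positions 6-9)
Total groups: 4

4


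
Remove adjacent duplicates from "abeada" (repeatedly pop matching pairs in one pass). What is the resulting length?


Input: abeada
Stack-based adjacent duplicate removal:
  Read 'a': push. Stack: a
  Read 'b': push. Stack: ab
  Read 'e': push. Stack: abe
  Read 'a': push. Stack: abea
  Read 'd': push. Stack: abead
  Read 'a': push. Stack: abeada
Final stack: "abeada" (length 6)

6


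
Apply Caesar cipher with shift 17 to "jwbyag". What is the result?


Caesar cipher: shift "jwbyag" by 17
  'j' (pos 9) + 17 = pos 0 = 'a'
  'w' (pos 22) + 17 = pos 13 = 'n'
  'b' (pos 1) + 17 = pos 18 = 's'
  'y' (pos 24) + 17 = pos 15 = 'p'
  'a' (pos 0) + 17 = pos 17 = 'r'
  'g' (pos 6) + 17 = pos 23 = 'x'
Result: ansprx

ansprx


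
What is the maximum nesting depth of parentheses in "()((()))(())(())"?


Input: "()((()))(())(())"
Tracking depth:
  Position 0 '(': depth becomes 1
  Position 1 ')': depth becomes 0
  Position 2 '(': depth becomes 1
  Position 3 '(': depth becomes 2
  Position 4 '(': depth becomes 3
  Position 5 ')': depth becomes 2
  Position 6 ')': depth becomes 1
  Position 7 ')': depth becomes 0
  Position 8 '(': depth becomes 1
  Position 9 '(': depth becomes 2
  Position 10 ')': depth becomes 1
  Position 11 ')': depth becomes 0
  Position 12 '(': depth becomes 1
  Position 13 '(': depth becomes 2
  Position 14 ')': depth becomes 1
  Position 15 ')': depth becomes 0
Maximum depth reached: 3

3


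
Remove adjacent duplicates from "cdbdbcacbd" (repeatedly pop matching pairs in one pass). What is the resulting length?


Input: cdbdbcacbd
Stack-based adjacent duplicate removal:
  Read 'c': push. Stack: c
  Read 'd': push. Stack: cd
  Read 'b': push. Stack: cdb
  Read 'd': push. Stack: cdbd
  Read 'b': push. Stack: cdbdb
  Read 'c': push. Stack: cdbdbc
  Read 'a': push. Stack: cdbdbca
  Read 'c': push. Stack: cdbdbcac
  Read 'b': push. Stack: cdbdbcacb
  Read 'd': push. Stack: cdbdbcacbd
Final stack: "cdbdbcacbd" (length 10)

10


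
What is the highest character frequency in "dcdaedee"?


Input: dcdaedee
Character counts:
  'a': 1
  'c': 1
  'd': 3
  'e': 3
Maximum frequency: 3

3


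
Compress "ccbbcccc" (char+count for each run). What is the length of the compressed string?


Input: ccbbcccc
Runs:
  'c' x 2 => "c2"
  'b' x 2 => "b2"
  'c' x 4 => "c4"
Compressed: "c2b2c4"
Compressed length: 6

6


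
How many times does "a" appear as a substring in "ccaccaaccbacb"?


Searching for "a" in "ccaccaaccbacb"
Scanning each position:
  Position 0: "c" => no
  Position 1: "c" => no
  Position 2: "a" => MATCH
  Position 3: "c" => no
  Position 4: "c" => no
  Position 5: "a" => MATCH
  Position 6: "a" => MATCH
  Position 7: "c" => no
  Position 8: "c" => no
  Position 9: "b" => no
  Position 10: "a" => MATCH
  Position 11: "c" => no
  Position 12: "b" => no
Total occurrences: 4

4


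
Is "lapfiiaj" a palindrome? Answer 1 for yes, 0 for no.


Input: lapfiiaj
Reversed: jaiifpal
  Compare pos 0 ('l') with pos 7 ('j'): MISMATCH
  Compare pos 1 ('a') with pos 6 ('a'): match
  Compare pos 2 ('p') with pos 5 ('i'): MISMATCH
  Compare pos 3 ('f') with pos 4 ('i'): MISMATCH
Result: not a palindrome

0


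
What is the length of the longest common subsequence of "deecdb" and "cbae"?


LCS of "deecdb" and "cbae"
DP table:
           c    b    a    e
      0    0    0    0    0
  d   0    0    0    0    0
  e   0    0    0    0    1
  e   0    0    0    0    1
  c   0    1    1    1    1
  d   0    1    1    1    1
  b   0    1    2    2    2
LCS length = dp[6][4] = 2

2


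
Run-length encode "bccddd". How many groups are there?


Input: bccddd
Scanning for consecutive runs:
  Group 1: 'b' x 1 (positions 0-0)
  Group 2: 'c' x 2 (positions 1-2)
  Group 3: 'd' x 3 (positions 3-5)
Total groups: 3

3


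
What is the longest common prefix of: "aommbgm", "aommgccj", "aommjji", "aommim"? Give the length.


Words: aommbgm, aommgccj, aommjji, aommim
  Position 0: all 'a' => match
  Position 1: all 'o' => match
  Position 2: all 'm' => match
  Position 3: all 'm' => match
  Position 4: ('b', 'g', 'j', 'i') => mismatch, stop
LCP = "aomm" (length 4)

4


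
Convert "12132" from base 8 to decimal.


Input: "12132" in base 8
Positional expansion:
  Digit '1' (value 1) x 8^4 = 4096
  Digit '2' (value 2) x 8^3 = 1024
  Digit '1' (value 1) x 8^2 = 64
  Digit '3' (value 3) x 8^1 = 24
  Digit '2' (value 2) x 8^0 = 2
Sum = 5210

5210


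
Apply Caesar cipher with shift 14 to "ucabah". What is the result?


Caesar cipher: shift "ucabah" by 14
  'u' (pos 20) + 14 = pos 8 = 'i'
  'c' (pos 2) + 14 = pos 16 = 'q'
  'a' (pos 0) + 14 = pos 14 = 'o'
  'b' (pos 1) + 14 = pos 15 = 'p'
  'a' (pos 0) + 14 = pos 14 = 'o'
  'h' (pos 7) + 14 = pos 21 = 'v'
Result: iqopov

iqopov


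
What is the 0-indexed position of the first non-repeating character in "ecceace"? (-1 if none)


Input: ecceace
Character frequencies:
  'a': 1
  'c': 3
  'e': 3
Scanning left to right for freq == 1:
  Position 0 ('e'): freq=3, skip
  Position 1 ('c'): freq=3, skip
  Position 2 ('c'): freq=3, skip
  Position 3 ('e'): freq=3, skip
  Position 4 ('a'): unique! => answer = 4

4


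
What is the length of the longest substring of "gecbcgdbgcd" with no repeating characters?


Input: "gecbcgdbgcd"
Sliding window (track last position of each char):
  Position 0 ('g'): window [0,0] length 1 -- new best
  Position 1 ('e'): window [0,1] length 2 -- new best
  Position 2 ('c'): window [0,2] length 3 -- new best
  Position 3 ('b'): window [0,3] length 4 -- new best
  Position 4 ('c'): repeat (last at 2), move window start to 3
  Position 4 ('c'): window [3,4] length 2
  Position 5 ('g'): window [3,5] length 3
  Position 6 ('d'): window [3,6] length 4
  Position 7 ('b'): repeat (last at 3), move window start to 4
  Position 7 ('b'): window [4,7] length 4
  Position 8 ('g'): repeat (last at 5), move window start to 6
  Position 8 ('g'): window [6,8] length 3
  Position 9 ('c'): window [6,9] length 4
  Position 10 ('d'): repeat (last at 6), move window start to 7
  Position 10 ('d'): window [7,10] length 4
Longest substring with no repeats: "gecb" with length 4

4


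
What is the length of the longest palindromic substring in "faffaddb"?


Input: "faffaddb"
Checking substrings for palindromes:
  [1:5] "affa" (len 4) => palindrome
  [0:3] "faf" (len 3) => palindrome
  [2:4] "ff" (len 2) => palindrome
  [5:7] "dd" (len 2) => palindrome
Longest palindromic substring: "affa" with length 4

4


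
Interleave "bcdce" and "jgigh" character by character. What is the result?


Interleaving "bcdce" and "jgigh":
  Position 0: 'b' from first, 'j' from second => "bj"
  Position 1: 'c' from first, 'g' from second => "cg"
  Position 2: 'd' from first, 'i' from second => "di"
  Position 3: 'c' from first, 'g' from second => "cg"
  Position 4: 'e' from first, 'h' from second => "eh"
Result: bjcgdicgeh

bjcgdicgeh


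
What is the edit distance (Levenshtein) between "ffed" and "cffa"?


Computing edit distance: "ffed" -> "cffa"
DP table:
           c    f    f    a
      0    1    2    3    4
  f   1    1    1    2    3
  f   2    2    1    1    2
  e   3    3    2    2    2
  d   4    4    3    3    3
Edit distance = dp[4][4] = 3

3


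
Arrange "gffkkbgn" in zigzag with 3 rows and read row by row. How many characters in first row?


Zigzag "gffkkbgn" into 3 rows:
Placing characters:
  'g' => row 0
  'f' => row 1
  'f' => row 2
  'k' => row 1
  'k' => row 0
  'b' => row 1
  'g' => row 2
  'n' => row 1
Rows:
  Row 0: "gk"
  Row 1: "fkbn"
  Row 2: "fg"
First row length: 2

2


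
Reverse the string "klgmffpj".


Input: klgmffpj
Reading characters right to left:
  Position 7: 'j'
  Position 6: 'p'
  Position 5: 'f'
  Position 4: 'f'
  Position 3: 'm'
  Position 2: 'g'
  Position 1: 'l'
  Position 0: 'k'
Reversed: jpffmglk

jpffmglk


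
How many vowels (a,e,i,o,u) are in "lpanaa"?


Input: lpanaa
Checking each character:
  'l' at position 0: consonant
  'p' at position 1: consonant
  'a' at position 2: vowel (running total: 1)
  'n' at position 3: consonant
  'a' at position 4: vowel (running total: 2)
  'a' at position 5: vowel (running total: 3)
Total vowels: 3

3


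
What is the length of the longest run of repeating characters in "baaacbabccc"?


Input: "baaacbabccc"
Scanning for longest run:
  Position 1 ('a'): new char, reset run to 1
  Position 2 ('a'): continues run of 'a', length=2
  Position 3 ('a'): continues run of 'a', length=3
  Position 4 ('c'): new char, reset run to 1
  Position 5 ('b'): new char, reset run to 1
  Position 6 ('a'): new char, reset run to 1
  Position 7 ('b'): new char, reset run to 1
  Position 8 ('c'): new char, reset run to 1
  Position 9 ('c'): continues run of 'c', length=2
  Position 10 ('c'): continues run of 'c', length=3
Longest run: 'a' with length 3

3


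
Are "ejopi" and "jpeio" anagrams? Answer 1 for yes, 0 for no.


Strings: "ejopi", "jpeio"
Sorted first:  eijop
Sorted second: eijop
Sorted forms match => anagrams

1


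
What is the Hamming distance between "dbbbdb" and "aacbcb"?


Comparing "dbbbdb" and "aacbcb" position by position:
  Position 0: 'd' vs 'a' => differ
  Position 1: 'b' vs 'a' => differ
  Position 2: 'b' vs 'c' => differ
  Position 3: 'b' vs 'b' => same
  Position 4: 'd' vs 'c' => differ
  Position 5: 'b' vs 'b' => same
Total differences (Hamming distance): 4

4


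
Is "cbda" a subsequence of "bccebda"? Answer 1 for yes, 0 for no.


Check if "cbda" is a subsequence of "bccebda"
Greedy scan:
  Position 0 ('b'): no match needed
  Position 1 ('c'): matches sub[0] = 'c'
  Position 2 ('c'): no match needed
  Position 3 ('e'): no match needed
  Position 4 ('b'): matches sub[1] = 'b'
  Position 5 ('d'): matches sub[2] = 'd'
  Position 6 ('a'): matches sub[3] = 'a'
All 4 characters matched => is a subsequence

1


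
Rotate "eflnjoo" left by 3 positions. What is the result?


Input: "eflnjoo", rotate left by 3
First 3 characters: "efl"
Remaining characters: "njoo"
Concatenate remaining + first: "njoo" + "efl" = "njooefl"

njooefl


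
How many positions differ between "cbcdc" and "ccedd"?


Comparing "cbcdc" and "ccedd" position by position:
  Position 0: 'c' vs 'c' => same
  Position 1: 'b' vs 'c' => DIFFER
  Position 2: 'c' vs 'e' => DIFFER
  Position 3: 'd' vs 'd' => same
  Position 4: 'c' vs 'd' => DIFFER
Positions that differ: 3

3


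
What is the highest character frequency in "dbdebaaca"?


Input: dbdebaaca
Character counts:
  'a': 3
  'b': 2
  'c': 1
  'd': 2
  'e': 1
Maximum frequency: 3

3


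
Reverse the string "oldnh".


Input: oldnh
Reading characters right to left:
  Position 4: 'h'
  Position 3: 'n'
  Position 2: 'd'
  Position 1: 'l'
  Position 0: 'o'
Reversed: hndlo

hndlo


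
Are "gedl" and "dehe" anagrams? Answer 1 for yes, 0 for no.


Strings: "gedl", "dehe"
Sorted first:  degl
Sorted second: deeh
Differ at position 2: 'g' vs 'e' => not anagrams

0


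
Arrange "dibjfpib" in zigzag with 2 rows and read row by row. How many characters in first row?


Zigzag "dibjfpib" into 2 rows:
Placing characters:
  'd' => row 0
  'i' => row 1
  'b' => row 0
  'j' => row 1
  'f' => row 0
  'p' => row 1
  'i' => row 0
  'b' => row 1
Rows:
  Row 0: "dbfi"
  Row 1: "ijpb"
First row length: 4

4


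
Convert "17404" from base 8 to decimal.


Input: "17404" in base 8
Positional expansion:
  Digit '1' (value 1) x 8^4 = 4096
  Digit '7' (value 7) x 8^3 = 3584
  Digit '4' (value 4) x 8^2 = 256
  Digit '0' (value 0) x 8^1 = 0
  Digit '4' (value 4) x 8^0 = 4
Sum = 7940

7940


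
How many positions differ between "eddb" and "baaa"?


Comparing "eddb" and "baaa" position by position:
  Position 0: 'e' vs 'b' => DIFFER
  Position 1: 'd' vs 'a' => DIFFER
  Position 2: 'd' vs 'a' => DIFFER
  Position 3: 'b' vs 'a' => DIFFER
Positions that differ: 4

4


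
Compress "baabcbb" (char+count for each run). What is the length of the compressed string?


Input: baabcbb
Runs:
  'b' x 1 => "b1"
  'a' x 2 => "a2"
  'b' x 1 => "b1"
  'c' x 1 => "c1"
  'b' x 2 => "b2"
Compressed: "b1a2b1c1b2"
Compressed length: 10

10


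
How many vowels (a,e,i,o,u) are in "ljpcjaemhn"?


Input: ljpcjaemhn
Checking each character:
  'l' at position 0: consonant
  'j' at position 1: consonant
  'p' at position 2: consonant
  'c' at position 3: consonant
  'j' at position 4: consonant
  'a' at position 5: vowel (running total: 1)
  'e' at position 6: vowel (running total: 2)
  'm' at position 7: consonant
  'h' at position 8: consonant
  'n' at position 9: consonant
Total vowels: 2

2


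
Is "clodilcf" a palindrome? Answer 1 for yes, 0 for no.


Input: clodilcf
Reversed: fclidolc
  Compare pos 0 ('c') with pos 7 ('f'): MISMATCH
  Compare pos 1 ('l') with pos 6 ('c'): MISMATCH
  Compare pos 2 ('o') with pos 5 ('l'): MISMATCH
  Compare pos 3 ('d') with pos 4 ('i'): MISMATCH
Result: not a palindrome

0


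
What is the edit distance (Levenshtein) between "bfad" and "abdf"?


Computing edit distance: "bfad" -> "abdf"
DP table:
           a    b    d    f
      0    1    2    3    4
  b   1    1    1    2    3
  f   2    2    2    2    2
  a   3    2    3    3    3
  d   4    3    3    3    4
Edit distance = dp[4][4] = 4

4


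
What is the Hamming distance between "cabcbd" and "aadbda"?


Comparing "cabcbd" and "aadbda" position by position:
  Position 0: 'c' vs 'a' => differ
  Position 1: 'a' vs 'a' => same
  Position 2: 'b' vs 'd' => differ
  Position 3: 'c' vs 'b' => differ
  Position 4: 'b' vs 'd' => differ
  Position 5: 'd' vs 'a' => differ
Total differences (Hamming distance): 5

5


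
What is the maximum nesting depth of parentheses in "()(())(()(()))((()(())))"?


Input: "()(())(()(()))((()(())))"
Tracking depth:
  Position 0 '(': depth becomes 1
  Position 1 ')': depth becomes 0
  Position 2 '(': depth becomes 1
  Position 3 '(': depth becomes 2
  Position 4 ')': depth becomes 1
  Position 5 ')': depth becomes 0
  Position 6 '(': depth becomes 1
  Position 7 '(': depth becomes 2
  Position 8 ')': depth becomes 1
  Position 9 '(': depth becomes 2
  Position 10 '(': depth becomes 3
  Position 11 ')': depth becomes 2
  Position 12 ')': depth becomes 1
  Position 13 ')': depth becomes 0
  Position 14 '(': depth becomes 1
  Position 15 '(': depth becomes 2
  Position 16 '(': depth becomes 3
  Position 17 ')': depth becomes 2
  Position 18 '(': depth becomes 3
  Position 19 '(': depth becomes 4
  Position 20 ')': depth becomes 3
  Position 21 ')': depth becomes 2
  Position 22 ')': depth becomes 1
  Position 23 ')': depth becomes 0
Maximum depth reached: 4

4


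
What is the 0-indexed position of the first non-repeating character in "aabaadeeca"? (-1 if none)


Input: aabaadeeca
Character frequencies:
  'a': 5
  'b': 1
  'c': 1
  'd': 1
  'e': 2
Scanning left to right for freq == 1:
  Position 0 ('a'): freq=5, skip
  Position 1 ('a'): freq=5, skip
  Position 2 ('b'): unique! => answer = 2

2


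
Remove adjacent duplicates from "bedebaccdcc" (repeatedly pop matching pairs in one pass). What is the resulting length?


Input: bedebaccdcc
Stack-based adjacent duplicate removal:
  Read 'b': push. Stack: b
  Read 'e': push. Stack: be
  Read 'd': push. Stack: bed
  Read 'e': push. Stack: bede
  Read 'b': push. Stack: bedeb
  Read 'a': push. Stack: bedeba
  Read 'c': push. Stack: bedebac
  Read 'c': matches stack top 'c' => pop. Stack: bedeba
  Read 'd': push. Stack: bedebad
  Read 'c': push. Stack: bedebadc
  Read 'c': matches stack top 'c' => pop. Stack: bedebad
Final stack: "bedebad" (length 7)

7


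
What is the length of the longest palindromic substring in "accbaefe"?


Input: "accbaefe"
Checking substrings for palindromes:
  [5:8] "efe" (len 3) => palindrome
  [1:3] "cc" (len 2) => palindrome
Longest palindromic substring: "efe" with length 3

3


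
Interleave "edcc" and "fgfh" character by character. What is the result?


Interleaving "edcc" and "fgfh":
  Position 0: 'e' from first, 'f' from second => "ef"
  Position 1: 'd' from first, 'g' from second => "dg"
  Position 2: 'c' from first, 'f' from second => "cf"
  Position 3: 'c' from first, 'h' from second => "ch"
Result: efdgcfch

efdgcfch


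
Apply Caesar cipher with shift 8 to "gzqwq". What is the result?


Caesar cipher: shift "gzqwq" by 8
  'g' (pos 6) + 8 = pos 14 = 'o'
  'z' (pos 25) + 8 = pos 7 = 'h'
  'q' (pos 16) + 8 = pos 24 = 'y'
  'w' (pos 22) + 8 = pos 4 = 'e'
  'q' (pos 16) + 8 = pos 24 = 'y'
Result: ohyey

ohyey


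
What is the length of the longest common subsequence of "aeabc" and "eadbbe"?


LCS of "aeabc" and "eadbbe"
DP table:
           e    a    d    b    b    e
      0    0    0    0    0    0    0
  a   0    0    1    1    1    1    1
  e   0    1    1    1    1    1    2
  a   0    1    2    2    2    2    2
  b   0    1    2    2    3    3    3
  c   0    1    2    2    3    3    3
LCS length = dp[5][6] = 3

3


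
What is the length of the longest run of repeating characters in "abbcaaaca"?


Input: "abbcaaaca"
Scanning for longest run:
  Position 1 ('b'): new char, reset run to 1
  Position 2 ('b'): continues run of 'b', length=2
  Position 3 ('c'): new char, reset run to 1
  Position 4 ('a'): new char, reset run to 1
  Position 5 ('a'): continues run of 'a', length=2
  Position 6 ('a'): continues run of 'a', length=3
  Position 7 ('c'): new char, reset run to 1
  Position 8 ('a'): new char, reset run to 1
Longest run: 'a' with length 3

3


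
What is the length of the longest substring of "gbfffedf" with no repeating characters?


Input: "gbfffedf"
Sliding window (track last position of each char):
  Position 0 ('g'): window [0,0] length 1 -- new best
  Position 1 ('b'): window [0,1] length 2 -- new best
  Position 2 ('f'): window [0,2] length 3 -- new best
  Position 3 ('f'): repeat (last at 2), move window start to 3
  Position 3 ('f'): window [3,3] length 1
  Position 4 ('f'): repeat (last at 3), move window start to 4
  Position 4 ('f'): window [4,4] length 1
  Position 5 ('e'): window [4,5] length 2
  Position 6 ('d'): window [4,6] length 3
  Position 7 ('f'): repeat (last at 4), move window start to 5
  Position 7 ('f'): window [5,7] length 3
Longest substring with no repeats: "gbf" with length 3

3


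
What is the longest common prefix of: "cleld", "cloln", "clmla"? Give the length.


Words: cleld, cloln, clmla
  Position 0: all 'c' => match
  Position 1: all 'l' => match
  Position 2: ('e', 'o', 'm') => mismatch, stop
LCP = "cl" (length 2)

2


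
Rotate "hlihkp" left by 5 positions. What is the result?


Input: "hlihkp", rotate left by 5
First 5 characters: "hlihk"
Remaining characters: "p"
Concatenate remaining + first: "p" + "hlihk" = "phlihk"

phlihk


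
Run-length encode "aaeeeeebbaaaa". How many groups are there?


Input: aaeeeeebbaaaa
Scanning for consecutive runs:
  Group 1: 'a' x 2 (positions 0-1)
  Group 2: 'e' x 5 (positions 2-6)
  Group 3: 'b' x 2 (positions 7-8)
  Group 4: 'a' x 4 (positions 9-12)
Total groups: 4

4


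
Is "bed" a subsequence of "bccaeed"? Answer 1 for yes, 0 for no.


Check if "bed" is a subsequence of "bccaeed"
Greedy scan:
  Position 0 ('b'): matches sub[0] = 'b'
  Position 1 ('c'): no match needed
  Position 2 ('c'): no match needed
  Position 3 ('a'): no match needed
  Position 4 ('e'): matches sub[1] = 'e'
  Position 5 ('e'): no match needed
  Position 6 ('d'): matches sub[2] = 'd'
All 3 characters matched => is a subsequence

1


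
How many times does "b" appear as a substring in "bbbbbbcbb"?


Searching for "b" in "bbbbbbcbb"
Scanning each position:
  Position 0: "b" => MATCH
  Position 1: "b" => MATCH
  Position 2: "b" => MATCH
  Position 3: "b" => MATCH
  Position 4: "b" => MATCH
  Position 5: "b" => MATCH
  Position 6: "c" => no
  Position 7: "b" => MATCH
  Position 8: "b" => MATCH
Total occurrences: 8

8


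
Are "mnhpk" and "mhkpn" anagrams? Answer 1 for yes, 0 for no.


Strings: "mnhpk", "mhkpn"
Sorted first:  hkmnp
Sorted second: hkmnp
Sorted forms match => anagrams

1


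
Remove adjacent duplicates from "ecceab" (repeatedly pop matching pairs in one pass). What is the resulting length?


Input: ecceab
Stack-based adjacent duplicate removal:
  Read 'e': push. Stack: e
  Read 'c': push. Stack: ec
  Read 'c': matches stack top 'c' => pop. Stack: e
  Read 'e': matches stack top 'e' => pop. Stack: (empty)
  Read 'a': push. Stack: a
  Read 'b': push. Stack: ab
Final stack: "ab" (length 2)

2


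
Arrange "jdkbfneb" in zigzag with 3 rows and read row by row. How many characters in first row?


Zigzag "jdkbfneb" into 3 rows:
Placing characters:
  'j' => row 0
  'd' => row 1
  'k' => row 2
  'b' => row 1
  'f' => row 0
  'n' => row 1
  'e' => row 2
  'b' => row 1
Rows:
  Row 0: "jf"
  Row 1: "dbnb"
  Row 2: "ke"
First row length: 2

2


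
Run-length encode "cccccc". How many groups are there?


Input: cccccc
Scanning for consecutive runs:
  Group 1: 'c' x 6 (positions 0-5)
Total groups: 1

1


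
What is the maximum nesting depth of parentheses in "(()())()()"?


Input: "(()())()()"
Tracking depth:
  Position 0 '(': depth becomes 1
  Position 1 '(': depth becomes 2
  Position 2 ')': depth becomes 1
  Position 3 '(': depth becomes 2
  Position 4 ')': depth becomes 1
  Position 5 ')': depth becomes 0
  Position 6 '(': depth becomes 1
  Position 7 ')': depth becomes 0
  Position 8 '(': depth becomes 1
  Position 9 ')': depth becomes 0
Maximum depth reached: 2

2


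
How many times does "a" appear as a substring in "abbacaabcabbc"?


Searching for "a" in "abbacaabcabbc"
Scanning each position:
  Position 0: "a" => MATCH
  Position 1: "b" => no
  Position 2: "b" => no
  Position 3: "a" => MATCH
  Position 4: "c" => no
  Position 5: "a" => MATCH
  Position 6: "a" => MATCH
  Position 7: "b" => no
  Position 8: "c" => no
  Position 9: "a" => MATCH
  Position 10: "b" => no
  Position 11: "b" => no
  Position 12: "c" => no
Total occurrences: 5

5


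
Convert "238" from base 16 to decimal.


Input: "238" in base 16
Positional expansion:
  Digit '2' (value 2) x 16^2 = 512
  Digit '3' (value 3) x 16^1 = 48
  Digit '8' (value 8) x 16^0 = 8
Sum = 568

568


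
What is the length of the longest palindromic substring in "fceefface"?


Input: "fceefface"
Checking substrings for palindromes:
  [2:4] "ee" (len 2) => palindrome
  [4:6] "ff" (len 2) => palindrome
Longest palindromic substring: "ee" with length 2

2


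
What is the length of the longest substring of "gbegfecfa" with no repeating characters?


Input: "gbegfecfa"
Sliding window (track last position of each char):
  Position 0 ('g'): window [0,0] length 1 -- new best
  Position 1 ('b'): window [0,1] length 2 -- new best
  Position 2 ('e'): window [0,2] length 3 -- new best
  Position 3 ('g'): repeat (last at 0), move window start to 1
  Position 3 ('g'): window [1,3] length 3
  Position 4 ('f'): window [1,4] length 4 -- new best
  Position 5 ('e'): repeat (last at 2), move window start to 3
  Position 5 ('e'): window [3,5] length 3
  Position 6 ('c'): window [3,6] length 4
  Position 7 ('f'): repeat (last at 4), move window start to 5
  Position 7 ('f'): window [5,7] length 3
  Position 8 ('a'): window [5,8] length 4
Longest substring with no repeats: "begf" with length 4

4


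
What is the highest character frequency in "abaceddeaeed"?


Input: abaceddeaeed
Character counts:
  'a': 3
  'b': 1
  'c': 1
  'd': 3
  'e': 4
Maximum frequency: 4

4


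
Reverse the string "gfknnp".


Input: gfknnp
Reading characters right to left:
  Position 5: 'p'
  Position 4: 'n'
  Position 3: 'n'
  Position 2: 'k'
  Position 1: 'f'
  Position 0: 'g'
Reversed: pnnkfg

pnnkfg


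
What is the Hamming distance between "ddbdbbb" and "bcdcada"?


Comparing "ddbdbbb" and "bcdcada" position by position:
  Position 0: 'd' vs 'b' => differ
  Position 1: 'd' vs 'c' => differ
  Position 2: 'b' vs 'd' => differ
  Position 3: 'd' vs 'c' => differ
  Position 4: 'b' vs 'a' => differ
  Position 5: 'b' vs 'd' => differ
  Position 6: 'b' vs 'a' => differ
Total differences (Hamming distance): 7

7


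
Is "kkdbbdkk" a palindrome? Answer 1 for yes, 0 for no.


Input: kkdbbdkk
Reversed: kkdbbdkk
  Compare pos 0 ('k') with pos 7 ('k'): match
  Compare pos 1 ('k') with pos 6 ('k'): match
  Compare pos 2 ('d') with pos 5 ('d'): match
  Compare pos 3 ('b') with pos 4 ('b'): match
Result: palindrome

1


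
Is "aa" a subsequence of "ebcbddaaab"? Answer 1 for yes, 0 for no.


Check if "aa" is a subsequence of "ebcbddaaab"
Greedy scan:
  Position 0 ('e'): no match needed
  Position 1 ('b'): no match needed
  Position 2 ('c'): no match needed
  Position 3 ('b'): no match needed
  Position 4 ('d'): no match needed
  Position 5 ('d'): no match needed
  Position 6 ('a'): matches sub[0] = 'a'
  Position 7 ('a'): matches sub[1] = 'a'
  Position 8 ('a'): no match needed
  Position 9 ('b'): no match needed
All 2 characters matched => is a subsequence

1


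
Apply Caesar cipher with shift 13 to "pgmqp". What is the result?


Caesar cipher: shift "pgmqp" by 13
  'p' (pos 15) + 13 = pos 2 = 'c'
  'g' (pos 6) + 13 = pos 19 = 't'
  'm' (pos 12) + 13 = pos 25 = 'z'
  'q' (pos 16) + 13 = pos 3 = 'd'
  'p' (pos 15) + 13 = pos 2 = 'c'
Result: ctzdc

ctzdc


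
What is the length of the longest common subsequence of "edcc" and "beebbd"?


LCS of "edcc" and "beebbd"
DP table:
           b    e    e    b    b    d
      0    0    0    0    0    0    0
  e   0    0    1    1    1    1    1
  d   0    0    1    1    1    1    2
  c   0    0    1    1    1    1    2
  c   0    0    1    1    1    1    2
LCS length = dp[4][6] = 2

2


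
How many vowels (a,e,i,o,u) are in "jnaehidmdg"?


Input: jnaehidmdg
Checking each character:
  'j' at position 0: consonant
  'n' at position 1: consonant
  'a' at position 2: vowel (running total: 1)
  'e' at position 3: vowel (running total: 2)
  'h' at position 4: consonant
  'i' at position 5: vowel (running total: 3)
  'd' at position 6: consonant
  'm' at position 7: consonant
  'd' at position 8: consonant
  'g' at position 9: consonant
Total vowels: 3

3


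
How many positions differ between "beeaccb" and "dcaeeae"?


Comparing "beeaccb" and "dcaeeae" position by position:
  Position 0: 'b' vs 'd' => DIFFER
  Position 1: 'e' vs 'c' => DIFFER
  Position 2: 'e' vs 'a' => DIFFER
  Position 3: 'a' vs 'e' => DIFFER
  Position 4: 'c' vs 'e' => DIFFER
  Position 5: 'c' vs 'a' => DIFFER
  Position 6: 'b' vs 'e' => DIFFER
Positions that differ: 7

7


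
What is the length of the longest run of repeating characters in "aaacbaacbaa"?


Input: "aaacbaacbaa"
Scanning for longest run:
  Position 1 ('a'): continues run of 'a', length=2
  Position 2 ('a'): continues run of 'a', length=3
  Position 3 ('c'): new char, reset run to 1
  Position 4 ('b'): new char, reset run to 1
  Position 5 ('a'): new char, reset run to 1
  Position 6 ('a'): continues run of 'a', length=2
  Position 7 ('c'): new char, reset run to 1
  Position 8 ('b'): new char, reset run to 1
  Position 9 ('a'): new char, reset run to 1
  Position 10 ('a'): continues run of 'a', length=2
Longest run: 'a' with length 3

3


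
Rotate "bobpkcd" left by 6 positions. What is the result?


Input: "bobpkcd", rotate left by 6
First 6 characters: "bobpkc"
Remaining characters: "d"
Concatenate remaining + first: "d" + "bobpkc" = "dbobpkc"

dbobpkc


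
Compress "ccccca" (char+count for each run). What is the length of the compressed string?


Input: ccccca
Runs:
  'c' x 5 => "c5"
  'a' x 1 => "a1"
Compressed: "c5a1"
Compressed length: 4

4


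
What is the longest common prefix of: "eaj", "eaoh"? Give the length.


Words: eaj, eaoh
  Position 0: all 'e' => match
  Position 1: all 'a' => match
  Position 2: ('j', 'o') => mismatch, stop
LCP = "ea" (length 2)

2


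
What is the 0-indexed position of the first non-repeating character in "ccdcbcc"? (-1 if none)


Input: ccdcbcc
Character frequencies:
  'b': 1
  'c': 5
  'd': 1
Scanning left to right for freq == 1:
  Position 0 ('c'): freq=5, skip
  Position 1 ('c'): freq=5, skip
  Position 2 ('d'): unique! => answer = 2

2


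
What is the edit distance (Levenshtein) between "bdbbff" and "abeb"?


Computing edit distance: "bdbbff" -> "abeb"
DP table:
           a    b    e    b
      0    1    2    3    4
  b   1    1    1    2    3
  d   2    2    2    2    3
  b   3    3    2    3    2
  b   4    4    3    3    3
  f   5    5    4    4    4
  f   6    6    5    5    5
Edit distance = dp[6][4] = 5

5


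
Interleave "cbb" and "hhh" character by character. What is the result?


Interleaving "cbb" and "hhh":
  Position 0: 'c' from first, 'h' from second => "ch"
  Position 1: 'b' from first, 'h' from second => "bh"
  Position 2: 'b' from first, 'h' from second => "bh"
Result: chbhbh

chbhbh


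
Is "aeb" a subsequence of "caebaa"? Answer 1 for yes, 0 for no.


Check if "aeb" is a subsequence of "caebaa"
Greedy scan:
  Position 0 ('c'): no match needed
  Position 1 ('a'): matches sub[0] = 'a'
  Position 2 ('e'): matches sub[1] = 'e'
  Position 3 ('b'): matches sub[2] = 'b'
  Position 4 ('a'): no match needed
  Position 5 ('a'): no match needed
All 3 characters matched => is a subsequence

1
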